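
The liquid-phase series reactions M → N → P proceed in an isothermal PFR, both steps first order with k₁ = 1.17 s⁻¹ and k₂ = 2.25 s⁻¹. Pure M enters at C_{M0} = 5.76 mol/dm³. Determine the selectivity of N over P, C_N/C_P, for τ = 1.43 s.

0.245

For first-order series with pure M initially, C_N(τ) = k₁C_{M0}/(k₂−k₁)·(e^(−k₁τ) − e^(−k₂τ)).
e^(−k₁τ) = e^(−1.17×1.43) = e^(−1.673) = 0.1877; e^(−k₂τ) = e^(−3.217) = 0.04006.
C_N = 1.17×5.76/(2.25−1.17) × (0.1877−0.04006) = 6.240×0.1476 = 0.9211 mol/dm³.
C_M = C_{M0}e^(−k₁τ) = 1.081 mol/dm³, so C_P = C_{M0}−C_M−C_N = 3.758 mol/dm³; C_N/C_P = 0.245.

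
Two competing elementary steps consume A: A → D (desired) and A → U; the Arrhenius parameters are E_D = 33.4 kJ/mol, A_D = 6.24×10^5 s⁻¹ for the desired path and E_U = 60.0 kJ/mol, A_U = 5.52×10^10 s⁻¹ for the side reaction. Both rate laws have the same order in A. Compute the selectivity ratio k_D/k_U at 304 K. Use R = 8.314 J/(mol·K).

0.421

With equal orders, S_{D/U} = k_D/k_U = (A_D/A_U)·exp[(E_U−E_D)/(RT)].
(E_U−E_D)/(RT) = (60.0−33.4)×10³/(8.314×304) = 26600/2527 = 10.52.
k_D/k_U = (6.24×10^5/5.52×10^10)·exp(10.52) = 1.130×10^-5 × 37213 = 0.421.
Since E_D < E_U, lowering the temperature improves selectivity toward D.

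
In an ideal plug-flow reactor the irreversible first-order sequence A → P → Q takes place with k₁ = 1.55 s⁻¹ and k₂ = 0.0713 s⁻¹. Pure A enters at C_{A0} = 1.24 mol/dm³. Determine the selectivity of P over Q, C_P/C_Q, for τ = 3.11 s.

5.17

Solving the coupled first-order balances gives C_P(τ) = [k₁/(k₂−k₁)]·C_{A0}·(e^(−k₁τ) − e^(−k₂τ)).
e^(−k₁τ) = e^(−1.55×3.11) = e^(−4.821) = 0.008063; e^(−k₂τ) = e^(−0.2217) = 0.8011.
C_P = 1.55×1.24/(0.0713−1.55) × (0.008063−0.8011) = (-1.300)×(-0.7931) = 1.031 mol/dm³.
C_A = C_{A0}e^(−k₁τ) = 0.009998 mol/dm³, so C_Q = C_{A0}−C_A−C_P = 0.1992 mol/dm³; C_P/C_Q = 5.17.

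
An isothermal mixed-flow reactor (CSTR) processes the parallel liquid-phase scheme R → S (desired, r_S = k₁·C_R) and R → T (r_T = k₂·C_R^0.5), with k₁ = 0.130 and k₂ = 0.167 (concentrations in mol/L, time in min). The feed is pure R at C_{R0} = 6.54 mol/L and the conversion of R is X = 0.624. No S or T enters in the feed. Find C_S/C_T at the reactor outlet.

Exit C_R = C_{R0}(1−X) = 6.54×0.376 = 2.459 mol/L.
In a CSTR the entire volume is at exit conditions, so r_S = 0.130×2.459 = 0.3197 and r_T = 0.167×2.459^0.5 = 0.2619.
Overall selectivity = C_S/C_T = r_Sτ/(r_Tτ) = r_S/r_T = 1.22.

1.22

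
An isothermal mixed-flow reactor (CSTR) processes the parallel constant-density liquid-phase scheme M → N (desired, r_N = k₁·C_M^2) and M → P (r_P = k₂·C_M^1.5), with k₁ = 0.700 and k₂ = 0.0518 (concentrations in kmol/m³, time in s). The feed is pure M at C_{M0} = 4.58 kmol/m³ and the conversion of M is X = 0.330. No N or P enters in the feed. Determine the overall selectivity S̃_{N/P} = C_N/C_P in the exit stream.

23.7

Exit C_M = C_{M0}(1−X) = 4.58×0.670 = 3.069 kmol/m³.
Rates in a CSTR are evaluated at the outlet concentration: r_N = 0.700×3.069^2 = 6.591, r_P = 0.0518×3.069^1.5 = 0.2784.
Overall selectivity = C_N/C_P = r_Nτ/(r_Pτ) = r_N/r_P = 23.7.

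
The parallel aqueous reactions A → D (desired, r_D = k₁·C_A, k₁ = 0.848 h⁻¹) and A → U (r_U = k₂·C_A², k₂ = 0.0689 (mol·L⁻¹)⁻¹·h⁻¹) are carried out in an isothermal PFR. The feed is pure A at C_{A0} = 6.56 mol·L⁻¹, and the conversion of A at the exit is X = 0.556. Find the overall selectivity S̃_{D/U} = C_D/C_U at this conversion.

2.63

C_A = C_{A0}(1−X) = 2.913 mol·L⁻¹.
Along a PFR/batch, dC_D/dC_A = −r_D/(r_D+r_U) = −k₁/(k₁+k₂·C_A).
Integrating from C_{A0} to C_A: C_D = (0.848/0.0689)·ln[(0.848+0.0689·6.56)/(0.848+0.0689·2.91)] = 12.31·ln(1.300/1.049) = 2.644 mol·L⁻¹.
C_U = (C_{A0}−C_A)−C_D = 1.003 mol·L⁻¹; S̃_{D/U} = 2.644/1.003 = 2.63.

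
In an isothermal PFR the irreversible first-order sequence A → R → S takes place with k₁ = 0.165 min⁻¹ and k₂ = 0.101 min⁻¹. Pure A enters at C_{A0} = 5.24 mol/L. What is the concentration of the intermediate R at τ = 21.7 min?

1.13 mol/L

For first-order series with pure A initially, C_R(τ) = k₁C_{A0}/(k₂−k₁)·(e^(−k₁τ) − e^(−k₂τ)).
e^(−k₁τ) = e^(−0.165×21.7) = e^(−3.581) = 0.02786; e^(−k₂τ) = e^(−2.192) = 0.1117.
C_R = 0.165×5.24/(0.101−0.165) × (0.02786−0.1117) = (-13.51)×(-0.08386) = 1.133 mol/L.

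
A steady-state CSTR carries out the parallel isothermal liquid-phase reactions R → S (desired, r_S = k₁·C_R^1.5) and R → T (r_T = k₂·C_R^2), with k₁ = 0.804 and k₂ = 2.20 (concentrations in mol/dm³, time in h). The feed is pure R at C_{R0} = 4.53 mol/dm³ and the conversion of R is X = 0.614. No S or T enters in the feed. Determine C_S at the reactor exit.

Exit C_R = C_{R0}(1−X) = 4.53×0.386 = 1.749 mol/dm³.
A CSTR operates uniformly at the exit composition, giving r_S = 1.859 and r_T = 6.727 (each k·C_R^n at C_R = 1.749).
Fraction of consumed R going to S: r_S/(r_S+r_T) = 0.2165.
C_S = 0.2165·C_{R0}·X = 0.2165×4.53×0.614 = 0.602 mol/dm³.

0.602 mol/dm³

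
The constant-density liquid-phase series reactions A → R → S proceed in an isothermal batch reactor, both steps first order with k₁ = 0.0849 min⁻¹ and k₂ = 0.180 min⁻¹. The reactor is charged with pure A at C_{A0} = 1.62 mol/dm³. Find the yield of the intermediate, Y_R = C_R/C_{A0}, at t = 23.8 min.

Solving the coupled first-order balances gives C_R(t) = [k₁/(k₂−k₁)]·C_{A0}·(e^(−k₁t) − e^(−k₂t)).
e^(−k₁t) = e^(−0.0849×23.8) = e^(−2.021) = 0.1326; e^(−k₂t) = e^(−4.284) = 0.01379.
C_R = 0.0849×1.62/(0.180−0.0849) × (0.1326−0.01379) = 1.446×0.1188 = 0.1718 mol/dm³.
Y_R = C_R/C_{A0} = 0.1718/1.62 = 0.106.

0.106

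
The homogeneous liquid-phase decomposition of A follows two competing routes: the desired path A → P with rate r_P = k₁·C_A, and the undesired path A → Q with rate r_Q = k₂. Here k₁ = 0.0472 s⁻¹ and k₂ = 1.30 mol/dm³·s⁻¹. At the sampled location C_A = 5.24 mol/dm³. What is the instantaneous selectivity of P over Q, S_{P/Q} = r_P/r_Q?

S_{P/Q} = r_P/r_Q = (k₁·C_A)/(k₂) = (k₁/k₂)·C_A.
= (0.0472×5.240) / (1.30) = 0.2473/1.300 = 0.190.

0.190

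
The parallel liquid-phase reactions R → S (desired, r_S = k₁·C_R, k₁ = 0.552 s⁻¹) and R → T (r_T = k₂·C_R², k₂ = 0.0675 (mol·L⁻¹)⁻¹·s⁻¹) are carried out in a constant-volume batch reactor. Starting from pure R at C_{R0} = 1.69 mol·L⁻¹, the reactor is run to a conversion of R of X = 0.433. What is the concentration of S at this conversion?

C_R = C_{R0}(1−X) = 0.9582 mol·L⁻¹.
Along a PFR/batch, dC_S/dC_R = −r_S/(r_S+r_T) = −k₁/(k₁+k₂·C_R).
Integrating from C_{R0} to C_R: C_S = (0.552/0.0675)·ln[(0.552+0.0675·1.69)/(0.552+0.0675·0.958)] = 8.178·ln(0.6661/0.6167) = 0.6301 mol·L⁻¹.

0.630 mol·L⁻¹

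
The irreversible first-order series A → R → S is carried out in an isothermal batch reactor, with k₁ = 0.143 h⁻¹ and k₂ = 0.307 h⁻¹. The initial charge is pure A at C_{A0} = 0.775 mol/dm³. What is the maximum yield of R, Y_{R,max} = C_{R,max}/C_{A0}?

For a first-order series the maximum intermediate yield is C_{R,max}/C_{A0} = (k₁/k₂)^[k₂/(k₂−k₁)].
= (0.143/0.307)^(0.307/(0.307−0.143)) = (0.4658)^(1.872) = 0.2393.

0.239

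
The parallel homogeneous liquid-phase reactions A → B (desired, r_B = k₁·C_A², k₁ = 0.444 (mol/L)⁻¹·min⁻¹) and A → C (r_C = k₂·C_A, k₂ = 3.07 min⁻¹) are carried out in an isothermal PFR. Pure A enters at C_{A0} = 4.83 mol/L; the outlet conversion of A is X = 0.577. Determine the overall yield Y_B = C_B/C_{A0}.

0.189

C_A = C_{A0}(1−X) = 2.043 mol/L.
Along a PFR/batch, dC_C/dC_A = −r_C/(r_B+r_C) = −k₂/(k₂+k₁·C_A).
Integrating from C_{A0} to C_A: C_C = (3.07/0.444)·ln[(3.07+0.444·4.83)/(3.07+0.444·2.04)] = 6.914·ln(5.215/3.977) = 1.873 mol/L.
Then C_B = (C_{A0}−C_A) − C_C = 2.787 − 1.873 = 0.9139 mol/L.
Y_B = C_B/C_{A0} = 0.9139/4.83 = 0.189.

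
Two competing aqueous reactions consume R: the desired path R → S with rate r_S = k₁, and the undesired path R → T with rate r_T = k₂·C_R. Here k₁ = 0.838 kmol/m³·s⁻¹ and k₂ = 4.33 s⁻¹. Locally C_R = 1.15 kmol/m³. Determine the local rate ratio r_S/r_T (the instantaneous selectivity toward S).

S_{S/T} = r_S/r_T = (k₁)/(k₂·C_R) = (k₁/k₂)·C_R⁻¹.
= (0.838) / (4.33×1.150) = 0.8380/4.979 = 0.168.

0.168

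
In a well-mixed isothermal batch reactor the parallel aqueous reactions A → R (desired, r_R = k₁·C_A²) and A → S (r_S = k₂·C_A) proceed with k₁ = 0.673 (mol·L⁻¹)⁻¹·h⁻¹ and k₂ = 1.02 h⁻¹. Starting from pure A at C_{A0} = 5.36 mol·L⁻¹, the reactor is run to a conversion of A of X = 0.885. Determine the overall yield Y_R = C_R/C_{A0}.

C_A = C_{A0}(1−X) = 0.6164 mol·L⁻¹.
Along a PFR/batch, dC_S/dC_A = −r_S/(r_R+r_S) = −k₂/(k₂+k₁·C_A).
Integrating from C_{A0} to C_A: C_S = (1.02/0.673)·ln[(1.02+0.673·5.36)/(1.02+0.673·0.616)] = 1.516·ln(4.627/1.435) = 1.775 mol·L⁻¹.
Then C_R = (C_{A0}−C_A) − C_S = 4.744 − 1.775 = 2.969 mol·L⁻¹.
Y_R = C_R/C_{A0} = 2.969/5.36 = 0.554.

0.554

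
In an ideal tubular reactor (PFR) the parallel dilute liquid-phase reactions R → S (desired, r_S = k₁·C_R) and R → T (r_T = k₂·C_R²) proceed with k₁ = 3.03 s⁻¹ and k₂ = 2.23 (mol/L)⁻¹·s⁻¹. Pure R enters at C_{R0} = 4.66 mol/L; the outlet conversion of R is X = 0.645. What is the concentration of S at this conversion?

C_R = C_{R0}(1−X) = 1.654 mol/L.
Along a PFR/batch, dC_S/dC_R = −r_S/(r_S+r_T) = −k₁/(k₁+k₂·C_R).
Integrating from C_{R0} to C_R: C_S = (3.03/2.23)·ln[(3.03+2.23·4.66)/(3.03+2.23·1.65)] = 1.359·ln(13.42/6.719) = 0.9402 mol/L.

0.940 mol/L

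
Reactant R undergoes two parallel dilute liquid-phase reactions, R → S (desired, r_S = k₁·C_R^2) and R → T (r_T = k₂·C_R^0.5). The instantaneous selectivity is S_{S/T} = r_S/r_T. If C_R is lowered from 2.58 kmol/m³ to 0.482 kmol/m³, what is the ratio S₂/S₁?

S_{S/T} = (k₁/k₂)·C_R^1.5, so S₂/S₁ = (C_{R,2}/C_{R,1})^1.5.
= (0.482/2.58)^1.5 = (0.1868)^1.5 = 0.0807.

0.0807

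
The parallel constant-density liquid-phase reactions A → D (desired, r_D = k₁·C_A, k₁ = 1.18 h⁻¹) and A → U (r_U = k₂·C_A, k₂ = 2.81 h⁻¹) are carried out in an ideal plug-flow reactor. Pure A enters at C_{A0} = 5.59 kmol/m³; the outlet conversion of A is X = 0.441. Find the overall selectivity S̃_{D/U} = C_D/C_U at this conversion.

0.420

C_A = C_{A0}(1−X) = 3.125 kmol/m³.
Both paths are first order in A, so the instantaneous fraction to D is constant: dC_D/d(−C_A) = k₁/(k₁+k₂) = 0.2957.
C_D = 0.2957·(C_{A0}−C_A) = 0.2957×2.465 = 0.729 kmol/m³.
C_U = (C_{A0}−C_A)−C_D = 1.736 kmol/m³; S̃_{D/U} = 0.7291/1.736 = 0.420.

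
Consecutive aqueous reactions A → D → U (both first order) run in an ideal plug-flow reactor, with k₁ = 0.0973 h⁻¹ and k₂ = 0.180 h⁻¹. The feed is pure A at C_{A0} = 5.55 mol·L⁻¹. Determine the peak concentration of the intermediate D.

1.45 mol·L⁻¹

For a first-order series the maximum intermediate yield is C_{D,max}/C_{A0} = (k₁/k₂)^[k₂/(k₂−k₁)].
= (0.0973/0.180)^(0.180/(0.180−0.0973)) = (0.5406)^(2.177) = 0.2621.
C_{D,max} = 0.2621×5.55 = 1.45 mol·L⁻¹.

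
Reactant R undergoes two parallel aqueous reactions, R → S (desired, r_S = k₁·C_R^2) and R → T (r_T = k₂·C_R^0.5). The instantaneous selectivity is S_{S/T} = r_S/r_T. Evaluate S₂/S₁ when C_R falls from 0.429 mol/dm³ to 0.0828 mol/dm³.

S_{S/T} = (k₁/k₂)·C_R^1.5, so S₂/S₁ = (C_{R,2}/C_{R,1})^1.5.
= (0.0828/0.429)^1.5 = (0.1930)^1.5 = 0.0848.
Selectivity toward S falls as C_R falls — high-concentration operation is favoured.

0.0848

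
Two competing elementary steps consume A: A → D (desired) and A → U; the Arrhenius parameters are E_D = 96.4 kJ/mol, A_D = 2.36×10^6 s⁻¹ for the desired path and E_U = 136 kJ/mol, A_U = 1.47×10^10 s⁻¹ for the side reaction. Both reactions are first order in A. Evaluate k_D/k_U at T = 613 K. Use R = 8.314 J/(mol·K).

Since both paths have the same order in A, the concentration cancels and S_{D/U} = k_D/k_U = (A_D/A_U)·exp[(E_U−E_D)/(RT)].
(E_U−E_D)/(RT) = (136−96.4)×10³/(8.314×613) = 39600/5096 = 7.770.
k_D/k_U = (2.36×10^6/1.47×10^10)·exp(7.770) = 1.605×10^-4 × 2369 = 0.380.

0.380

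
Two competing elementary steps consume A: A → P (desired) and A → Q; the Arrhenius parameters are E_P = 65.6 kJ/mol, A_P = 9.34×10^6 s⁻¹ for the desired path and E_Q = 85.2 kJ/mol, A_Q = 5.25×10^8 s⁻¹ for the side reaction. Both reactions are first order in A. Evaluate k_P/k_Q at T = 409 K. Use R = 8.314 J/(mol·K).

5.67

With equal orders, S_{P/Q} = k_P/k_Q = (A_P/A_Q)·exp[(E_Q−E_P)/(RT)].
(E_Q−E_P)/(RT) = (85.2−65.6)×10³/(8.314×409) = 19600/3400 = 5.764.
k_P/k_Q = (9.34×10^6/5.25×10^8)·exp(5.764) = 0.01779 × 318.6 = 5.67.
Since E_P < E_Q, lowering the temperature improves selectivity toward P.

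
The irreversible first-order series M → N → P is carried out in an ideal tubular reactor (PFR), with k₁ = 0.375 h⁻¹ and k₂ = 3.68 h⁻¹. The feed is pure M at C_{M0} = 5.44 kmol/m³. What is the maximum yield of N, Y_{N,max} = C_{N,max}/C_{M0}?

0.0786

At the optimum, C_{N,max}/C_{M0} = (k₁/k₂)^[k₂/(k₂−k₁)].
= (0.375/3.68)^(3.68/(3.68−0.375)) = (0.1019)^(1.113) = 0.07864.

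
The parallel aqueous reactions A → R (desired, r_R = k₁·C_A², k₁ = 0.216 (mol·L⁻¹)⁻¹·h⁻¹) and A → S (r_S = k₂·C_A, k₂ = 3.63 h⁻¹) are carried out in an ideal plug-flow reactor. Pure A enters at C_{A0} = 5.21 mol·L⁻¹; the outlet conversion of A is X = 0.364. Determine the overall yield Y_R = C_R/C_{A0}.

C_A = C_{A0}(1−X) = 3.314 mol·L⁻¹.
Along a PFR/batch, dC_S/dC_A = −r_S/(r_R+r_S) = −k₂/(k₂+k₁·C_A).
Integrating from C_{A0} to C_A: C_S = (3.63/0.216)·ln[(3.63+0.216·5.21)/(3.63+0.216·3.31)] = 16.81·ln(4.755/4.346) = 1.514 mol·L⁻¹.
Then C_R = (C_{A0}−C_A) − C_S = 1.896 − 1.514 = 0.3826 mol·L⁻¹.
Y_R = C_R/C_{A0} = 0.3826/5.21 = 0.0734.

0.0734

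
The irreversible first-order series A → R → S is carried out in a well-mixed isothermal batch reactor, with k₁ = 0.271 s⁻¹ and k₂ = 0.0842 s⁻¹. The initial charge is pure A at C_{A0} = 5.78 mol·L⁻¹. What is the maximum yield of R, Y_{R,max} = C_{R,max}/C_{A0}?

For a first-order series the maximum intermediate yield is C_{R,max}/C_{A0} = (k₁/k₂)^[k₂/(k₂−k₁)].
= (0.271/0.0842)^(0.0842/(0.0842−0.271)) = (3.219)^(-0.4507) = 0.5904.

0.590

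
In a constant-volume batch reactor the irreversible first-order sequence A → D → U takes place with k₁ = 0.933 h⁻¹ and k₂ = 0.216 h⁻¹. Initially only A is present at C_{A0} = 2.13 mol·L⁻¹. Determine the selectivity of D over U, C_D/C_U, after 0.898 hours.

For first-order series with pure A initially, C_D(t) = k₁C_{A0}/(k₂−k₁)·(e^(−k₁t) − e^(−k₂t)).
e^(−k₁t) = e^(−0.933×0.898) = e^(−0.8378) = 0.4326; e^(−k₂t) = e^(−0.1940) = 0.8237.
C_D = 0.933×2.13/(0.216−0.933) × (0.4326−0.8237) = (-2.772)×(-0.3910) = 1.084 mol·L⁻¹.
C_A = C_{A0}e^(−k₁t) = 0.9215 mol·L⁻¹, so C_U = C_{A0}−C_A−C_D = 0.1246 mol·L⁻¹; C_D/C_U = 8.70.

8.70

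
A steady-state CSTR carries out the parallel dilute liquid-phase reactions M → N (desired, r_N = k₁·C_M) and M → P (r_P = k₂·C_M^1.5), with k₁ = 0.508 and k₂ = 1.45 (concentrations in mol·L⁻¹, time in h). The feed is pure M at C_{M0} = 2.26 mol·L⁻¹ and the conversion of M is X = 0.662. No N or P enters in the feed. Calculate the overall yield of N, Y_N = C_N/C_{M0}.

0.189

Exit C_M = C_{M0}(1−X) = 2.26×0.338 = 0.7639 mol·L⁻¹.
In a CSTR the entire volume is at exit conditions, so r_N = 0.508×0.7639 = 0.3881 and r_P = 1.45×0.7639^1.5 = 0.9681.
Fraction of consumed M going to N: r_N/(r_N+r_P) = 0.2861.
C_N = 0.2861·C_{M0}·X = 0.2861×2.26×0.662 = 0.428 mol·L⁻¹; Y_N = C_N/C_{M0} = 0.189.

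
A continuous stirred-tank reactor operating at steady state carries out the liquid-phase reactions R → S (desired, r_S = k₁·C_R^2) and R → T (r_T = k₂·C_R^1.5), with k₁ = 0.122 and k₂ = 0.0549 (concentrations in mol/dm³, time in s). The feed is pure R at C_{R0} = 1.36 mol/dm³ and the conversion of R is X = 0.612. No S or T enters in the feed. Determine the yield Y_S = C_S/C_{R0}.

Exit C_R = C_{R0}(1−X) = 1.36×0.388 = 0.5277 mol/dm³.
Rates in a CSTR are evaluated at the outlet concentration: r_S = 0.122×0.5277^2 = 0.03397, r_T = 0.0549×0.5277^1.5 = 0.02104.
Fraction of consumed R going to S: r_S/(r_S+r_T) = 0.6175.
C_S = 0.6175·C_{R0}·X = 0.6175×1.36×0.612 = 0.514 mol/dm³; Y_S = C_S/C_{R0} = 0.378.

0.378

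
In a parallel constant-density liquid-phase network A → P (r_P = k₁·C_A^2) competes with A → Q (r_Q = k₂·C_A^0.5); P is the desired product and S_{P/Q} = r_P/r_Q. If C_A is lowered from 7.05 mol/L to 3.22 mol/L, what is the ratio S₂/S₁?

0.309

S_{P/Q} = (k₁/k₂)·C_A^1.5, so S₂/S₁ = (C_{A,2}/C_{A,1})^1.5.
= (3.22/7.05)^1.5 = (0.4567)^1.5 = 0.309.
Selectivity toward P falls as C_A falls — high-concentration operation is favoured.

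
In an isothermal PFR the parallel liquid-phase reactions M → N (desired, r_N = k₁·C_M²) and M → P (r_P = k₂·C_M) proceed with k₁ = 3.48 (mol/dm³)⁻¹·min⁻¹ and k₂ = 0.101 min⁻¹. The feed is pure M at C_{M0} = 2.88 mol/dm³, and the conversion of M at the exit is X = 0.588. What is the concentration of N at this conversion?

C_M = C_{M0}(1−X) = 1.187 mol/dm³.
Along a PFR/batch, dC_P/dC_M = −r_P/(r_N+r_P) = −k₂/(k₂+k₁·C_M).
Integrating from C_{M0} to C_M: C_P = (0.101/3.48)·ln[(0.101+3.48·2.88)/(0.101+3.48·1.19)] = 0.02902·ln(10.12/4.230) = 0.02533 mol/dm³.
Then C_N = (C_{M0}−C_M) − C_P = 1.693 − 0.02533 = 1.668 mol/dm³.

1.67 mol/dm³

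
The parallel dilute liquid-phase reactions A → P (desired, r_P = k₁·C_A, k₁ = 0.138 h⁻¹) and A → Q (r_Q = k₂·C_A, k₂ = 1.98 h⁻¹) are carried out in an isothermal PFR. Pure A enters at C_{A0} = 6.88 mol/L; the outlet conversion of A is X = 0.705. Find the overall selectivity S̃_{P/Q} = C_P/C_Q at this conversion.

C_A = C_{A0}(1−X) = 2.030 mol/L.
Both paths are first order in A, so the instantaneous fraction to P is constant: dC_P/d(−C_A) = k₁/(k₁+k₂) = 0.06516.
C_P = 0.06516·(C_{A0}−C_A) = 0.06516×4.850 = 0.316 mol/L.
C_Q = (C_{A0}−C_A)−C_P = 4.534 mol/L; S̃_{P/Q} = 0.3160/4.534 = 0.0697.

0.0697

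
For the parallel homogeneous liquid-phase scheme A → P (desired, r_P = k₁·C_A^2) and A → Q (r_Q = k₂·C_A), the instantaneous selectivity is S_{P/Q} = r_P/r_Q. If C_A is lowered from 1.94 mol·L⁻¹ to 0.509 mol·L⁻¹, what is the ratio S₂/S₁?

S_{P/Q} = (k₁/k₂)·C_A, so S₂/S₁ = (C_{A,2}/C_{A,1}).
= 0.509/1.94 = 0.262.
Selectivity toward P falls as C_A falls — high-concentration operation is favoured.

0.262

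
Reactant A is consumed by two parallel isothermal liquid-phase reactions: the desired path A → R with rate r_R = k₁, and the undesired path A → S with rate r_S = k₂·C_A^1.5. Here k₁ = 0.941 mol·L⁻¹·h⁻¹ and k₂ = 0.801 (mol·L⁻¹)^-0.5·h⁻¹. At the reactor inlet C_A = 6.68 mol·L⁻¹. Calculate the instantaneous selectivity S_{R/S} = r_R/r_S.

S_{R/S} = r_R/r_S = (k₁)/(k₂·C_A^1.5) = (k₁/k₂)·C_A^-1.5.
= (0.941) / (0.801×6.680^1.5) = 0.9410/13.83 = 0.0680.
The undesired path is higher order in A, so low C_A (CSTR or dilute feed) favours R.

0.0680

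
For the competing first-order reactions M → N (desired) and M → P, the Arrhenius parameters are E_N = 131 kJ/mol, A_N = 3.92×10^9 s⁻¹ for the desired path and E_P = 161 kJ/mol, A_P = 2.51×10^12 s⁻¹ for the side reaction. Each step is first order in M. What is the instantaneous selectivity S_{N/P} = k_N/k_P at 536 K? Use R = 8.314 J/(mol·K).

1.31

With equal orders, S_{N/P} = k_N/k_P = (A_N/A_P)·exp[(E_P−E_N)/(RT)].
(E_P−E_N)/(RT) = (161−131)×10³/(8.314×536) = 30000/4456 = 6.732.
k_N/k_P = (3.92×10^9/2.51×10^12)·exp(6.732) = 0.001562 × 838.9 = 1.31.
Since E_N < E_P, lowering the temperature improves selectivity toward N.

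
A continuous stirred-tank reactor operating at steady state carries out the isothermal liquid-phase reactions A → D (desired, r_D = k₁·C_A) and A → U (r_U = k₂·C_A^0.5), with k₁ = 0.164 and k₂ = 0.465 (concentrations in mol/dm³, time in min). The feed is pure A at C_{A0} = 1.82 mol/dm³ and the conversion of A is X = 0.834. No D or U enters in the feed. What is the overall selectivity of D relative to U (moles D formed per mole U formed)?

0.194

Exit C_A = C_{A0}(1−X) = 1.82×0.166 = 0.3021 mol/dm³.
In a CSTR the entire volume is at exit conditions, so r_D = 0.164×0.3021 = 0.04955 and r_U = 0.465×0.3021^0.5 = 0.2556.
Overall selectivity = C_D/C_U = r_Dτ/(r_Uτ) = r_D/r_U = 0.194.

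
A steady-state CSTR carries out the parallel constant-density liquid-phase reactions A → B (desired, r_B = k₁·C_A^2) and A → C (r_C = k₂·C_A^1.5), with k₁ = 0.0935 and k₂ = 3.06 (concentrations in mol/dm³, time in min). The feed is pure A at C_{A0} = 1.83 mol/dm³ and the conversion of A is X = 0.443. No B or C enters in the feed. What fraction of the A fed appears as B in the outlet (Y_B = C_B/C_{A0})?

0.0133

Exit C_A = C_{A0}(1−X) = 1.83×0.557 = 1.019 mol/dm³.
A CSTR operates uniformly at the exit composition, giving r_B = 0.09715 and r_C = 3.149 (each k·C_A^n at C_A = 1.019).
Fraction of consumed A going to B: r_B/(r_B+r_C) = 0.02993.
C_B = 0.02993·C_{A0}·X = 0.02993×1.83×0.443 = 0.0243 mol/dm³; Y_B = C_B/C_{A0} = 0.0133.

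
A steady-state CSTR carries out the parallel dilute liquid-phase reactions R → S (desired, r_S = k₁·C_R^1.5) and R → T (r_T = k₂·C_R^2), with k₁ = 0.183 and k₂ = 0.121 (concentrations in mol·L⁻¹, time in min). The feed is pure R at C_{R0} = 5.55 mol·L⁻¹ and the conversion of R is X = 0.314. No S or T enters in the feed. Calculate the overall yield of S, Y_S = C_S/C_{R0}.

Exit C_R = C_{R0}(1−X) = 5.55×0.686 = 3.807 mol·L⁻¹.
A CSTR operates uniformly at the exit composition, giving r_S = 1.359 and r_T = 1.754 (each k·C_R^n at C_R = 3.807).
Fraction of consumed R going to S: r_S/(r_S+r_T) = 0.4367.
C_S = 0.4367·C_{R0}·X = 0.4367×5.55×0.314 = 0.761 mol·L⁻¹; Y_S = C_S/C_{R0} = 0.137.

0.137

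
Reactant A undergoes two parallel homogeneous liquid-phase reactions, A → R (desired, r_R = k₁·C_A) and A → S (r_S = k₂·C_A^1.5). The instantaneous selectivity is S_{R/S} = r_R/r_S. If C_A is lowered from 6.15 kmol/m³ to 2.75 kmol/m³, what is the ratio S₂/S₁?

S_{R/S} = (k₁/k₂)·C_A^-0.5, so S₂/S₁ = (C_{A,2}/C_{A,1})^-0.5.
= (2.75/6.15)^(-0.5) = (0.4472)^(-0.5) = 1.50.
Selectivity toward R rises as C_A falls — low-concentration operation is favoured.

1.50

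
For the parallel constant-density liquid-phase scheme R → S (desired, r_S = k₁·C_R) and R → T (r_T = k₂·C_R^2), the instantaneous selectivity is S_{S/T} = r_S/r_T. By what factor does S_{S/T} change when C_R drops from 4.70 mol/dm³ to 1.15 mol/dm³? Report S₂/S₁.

S_{S/T} = (k₁/k₂)·C_R⁻¹, so S₂/S₁ = (C_{R,2}/C_{R,1})⁻¹.
= 4.70/1.15 = 4.09.

4.09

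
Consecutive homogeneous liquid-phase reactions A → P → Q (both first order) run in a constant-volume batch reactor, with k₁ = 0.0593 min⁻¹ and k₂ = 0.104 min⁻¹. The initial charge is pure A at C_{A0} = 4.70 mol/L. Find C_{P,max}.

1.27 mol/L

At the optimum, C_{P,max}/C_{A0} = (k₁/k₂)^[k₂/(k₂−k₁)].
= (0.0593/0.104)^(0.104/(0.104−0.0593)) = (0.5702)^(2.327) = 0.2706.
C_{P,max} = 0.2706×4.70 = 1.27 mol/L.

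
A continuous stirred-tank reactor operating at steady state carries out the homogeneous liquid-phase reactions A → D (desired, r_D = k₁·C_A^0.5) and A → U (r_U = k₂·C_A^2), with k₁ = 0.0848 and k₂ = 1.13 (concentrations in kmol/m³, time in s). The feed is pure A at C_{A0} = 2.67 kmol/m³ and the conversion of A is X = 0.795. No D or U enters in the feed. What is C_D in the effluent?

0.332 kmol/m³

Exit C_A = C_{A0}(1−X) = 2.67×0.205 = 0.5473 kmol/m³.
Rates in a CSTR are evaluated at the outlet concentration: r_D = 0.0848×0.5473^0.5 = 0.06274, r_U = 1.13×0.5473^2 = 0.3385.
Fraction of consumed A going to D: r_D/(r_D+r_U) = 0.1563.
C_D = 0.1563·C_{A0}·X = 0.1563×2.67×0.795 = 0.332 kmol/m³.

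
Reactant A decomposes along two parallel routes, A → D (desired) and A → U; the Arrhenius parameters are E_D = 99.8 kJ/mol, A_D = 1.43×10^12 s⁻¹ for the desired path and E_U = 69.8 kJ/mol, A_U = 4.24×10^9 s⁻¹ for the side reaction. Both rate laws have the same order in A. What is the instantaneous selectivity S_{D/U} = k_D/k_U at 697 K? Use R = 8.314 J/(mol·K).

1.90

Since both paths have the same order in A, the concentration cancels and S_{D/U} = k_D/k_U = (A_D/A_U)·exp[(E_U−E_D)/(RT)].
(E_U−E_D)/(RT) = (69.8−99.8)×10³/(8.314×697) = -30000/5795 = -5.177.
k_D/k_U = (1.43×10^12/4.24×10^9)·exp(-5.177) = 337.3 × 0.005645 = 1.90.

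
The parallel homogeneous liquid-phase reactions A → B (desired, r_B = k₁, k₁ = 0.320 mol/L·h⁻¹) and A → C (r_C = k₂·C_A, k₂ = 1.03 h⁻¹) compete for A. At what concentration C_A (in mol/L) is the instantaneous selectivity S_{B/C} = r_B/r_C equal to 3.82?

0.0813 mol/L

S_{B/C} = (k₁/k₂)·C_A⁻¹ ⇒ C_A = (S·k₂/k₁)^(-1).
= (3.82×1.03/0.320)^(-1) = (12.30)^(-1) = 0.0813 mol/L.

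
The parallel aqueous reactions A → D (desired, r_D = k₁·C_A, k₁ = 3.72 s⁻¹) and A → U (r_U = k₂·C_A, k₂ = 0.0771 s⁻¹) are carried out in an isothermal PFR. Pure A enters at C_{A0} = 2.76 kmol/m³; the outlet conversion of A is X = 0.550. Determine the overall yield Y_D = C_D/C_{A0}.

0.539

C_A = C_{A0}(1−X) = 1.242 kmol/m³.
Both paths are first order in A, so the instantaneous fraction to D is constant: dC_D/d(−C_A) = k₁/(k₁+k₂) = 0.9797.
C_D = 0.9797·(C_{A0}−C_A) = 0.9797×1.518 = 1.49 kmol/m³.
Y_D = C_D/C_{A0} = 1.487/2.76 = 0.539.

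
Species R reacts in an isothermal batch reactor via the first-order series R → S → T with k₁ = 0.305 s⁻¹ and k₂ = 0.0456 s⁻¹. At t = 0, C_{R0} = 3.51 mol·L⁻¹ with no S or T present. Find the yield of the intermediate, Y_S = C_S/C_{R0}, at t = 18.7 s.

Solving the coupled first-order balances gives C_S(t) = [k₁/(k₂−k₁)]·C_{R0}·(e^(−k₁t) − e^(−k₂t)).
e^(−k₁t) = e^(−0.305×18.7) = e^(−5.704) = 0.003334; e^(−k₂t) = e^(−0.8527) = 0.4263.
C_S = 0.305×3.51/(0.0456−0.305) × (0.003334−0.4263) = (-4.127)×(-0.4229) = 1.745 mol·L⁻¹.
Y_S = C_S/C_{R0} = 1.745/3.51 = 0.497.

0.497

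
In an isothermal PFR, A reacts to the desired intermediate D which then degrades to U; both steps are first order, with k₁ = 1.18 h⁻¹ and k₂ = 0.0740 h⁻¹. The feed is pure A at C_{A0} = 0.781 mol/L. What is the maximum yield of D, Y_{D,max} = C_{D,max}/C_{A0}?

Evaluating C_D at τ_opt = ln(k₂/k₁)/(k₂−k₁) gives C_{D,max}/C_{A0} = (k₁/k₂)^[k₂/(k₂−k₁)].
= (1.18/0.0740)^(0.0740/(0.0740−1.18)) = (15.95)^(-0.06691) = 0.8309.

0.831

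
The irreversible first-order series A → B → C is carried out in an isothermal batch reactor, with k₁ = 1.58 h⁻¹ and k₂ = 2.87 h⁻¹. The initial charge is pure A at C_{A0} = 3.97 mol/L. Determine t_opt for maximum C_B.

0.463 h

For first-order series the maximum of C_B occurs at t_opt = ln(k₂/k₁)/(k₂−k₁).
= ln(2.87/1.58)/(2.87−1.58) = ln(1.816)/1.290 = 0.5969/1.290 = 0.463 h.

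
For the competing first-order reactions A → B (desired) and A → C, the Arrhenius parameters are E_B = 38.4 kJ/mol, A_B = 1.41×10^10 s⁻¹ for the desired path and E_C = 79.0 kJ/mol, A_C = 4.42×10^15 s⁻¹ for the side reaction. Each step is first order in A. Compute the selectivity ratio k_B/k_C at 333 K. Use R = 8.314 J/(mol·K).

Since both paths have the same order in A, the concentration cancels and S_{B/C} = k_B/k_C = (A_B/A_C)·exp[(E_C−E_B)/(RT)].
(E_C−E_B)/(RT) = (79.0−38.4)×10³/(8.314×333) = 40600/2769 = 14.66.
k_B/k_C = (1.41×10^10/4.42×10^15)·exp(14.66) = 3.190×10^-6 × 2.338×10^6 = 7.46.
Since E_B < E_C, lowering the temperature improves selectivity toward B.

7.46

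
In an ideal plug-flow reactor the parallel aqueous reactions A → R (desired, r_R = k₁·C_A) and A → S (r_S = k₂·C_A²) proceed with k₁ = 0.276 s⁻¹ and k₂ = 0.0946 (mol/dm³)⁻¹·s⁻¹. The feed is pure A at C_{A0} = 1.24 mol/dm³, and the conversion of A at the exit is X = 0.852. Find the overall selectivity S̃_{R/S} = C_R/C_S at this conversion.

C_A = C_{A0}(1−X) = 0.1835 mol/dm³.
Along a PFR/batch, dC_R/dC_A = −r_R/(r_R+r_S) = −k₁/(k₁+k₂·C_A).
Integrating from C_{A0} to C_A: C_R = (0.276/0.0946)·ln[(0.276+0.0946·1.24)/(0.276+0.0946·0.184)] = 2.918·ln(0.3933/0.2934) = 0.8554 mol/dm³.
C_S = (C_{A0}−C_A)−C_R = 0.2011 mol/dm³; S̃_{R/S} = 0.8554/0.2011 = 4.25.

4.25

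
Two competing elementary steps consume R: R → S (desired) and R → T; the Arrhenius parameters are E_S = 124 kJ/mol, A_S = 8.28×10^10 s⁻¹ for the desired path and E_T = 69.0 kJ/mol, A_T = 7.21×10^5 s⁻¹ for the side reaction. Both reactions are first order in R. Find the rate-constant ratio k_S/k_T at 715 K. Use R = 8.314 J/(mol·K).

k_S/k_T = (A_S/A_T)·exp[−(E_S−E_T)/(RT)] = (A_S/A_T)·exp[(E_T−E_S)/(RT)].
(E_T−E_S)/(RT) = (69.0−124)×10³/(8.314×715) = -55000/5945 = -9.252.
k_S/k_T = (8.28×10^10/7.21×10^5)·exp(-9.252) = 1.148×10^5 × 9.590×10^-5 = 11.0.
Since E_S > E_T, raising the temperature improves selectivity toward S.

11.0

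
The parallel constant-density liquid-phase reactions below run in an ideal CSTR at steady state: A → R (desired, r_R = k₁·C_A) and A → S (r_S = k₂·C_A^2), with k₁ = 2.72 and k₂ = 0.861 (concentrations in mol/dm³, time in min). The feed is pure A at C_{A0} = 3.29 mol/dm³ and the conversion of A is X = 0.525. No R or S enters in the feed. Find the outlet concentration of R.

1.16 mol/dm³

Exit C_A = C_{A0}(1−X) = 3.29×0.475 = 1.563 mol/dm³.
Rates in a CSTR are evaluated at the outlet concentration: r_R = 2.72×1.563 = 4.251, r_S = 0.861×1.563^2 = 2.103.
Fraction of consumed A going to R: r_R/(r_R+r_S) = 0.6690.
C_R = 0.6690·C_{A0}·X = 0.6690×3.29×0.525 = 1.16 mol/dm³.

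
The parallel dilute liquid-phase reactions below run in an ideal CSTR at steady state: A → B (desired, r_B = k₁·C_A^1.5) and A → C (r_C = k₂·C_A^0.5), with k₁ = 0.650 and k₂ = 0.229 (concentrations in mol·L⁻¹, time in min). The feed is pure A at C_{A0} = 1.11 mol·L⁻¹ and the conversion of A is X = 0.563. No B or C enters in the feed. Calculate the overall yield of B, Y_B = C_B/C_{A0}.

Exit C_A = C_{A0}(1−X) = 1.11×0.437 = 0.4851 mol·L⁻¹.
Rates in a CSTR are evaluated at the outlet concentration: r_B = 0.650×0.4851^1.5 = 0.2196, r_C = 0.229×0.4851^0.5 = 0.1595.
Fraction of consumed A going to B: r_B/(r_B+r_C) = 0.5793.
C_B = 0.5793·C_{A0}·X = 0.5793×1.11×0.563 = 0.362 mol·L⁻¹; Y_B = C_B/C_{A0} = 0.326.

0.326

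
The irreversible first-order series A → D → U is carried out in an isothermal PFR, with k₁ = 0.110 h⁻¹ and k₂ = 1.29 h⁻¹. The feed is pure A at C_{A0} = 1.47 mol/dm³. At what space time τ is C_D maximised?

2.09 h

The intermediate peaks when r₁ = r₂, i.e. k₁e^(−k₁τ) = k₂e^(−k₂τ), giving τ_opt = ln(k₂/k₁)/(k₂−k₁).
= ln(1.29/0.110)/(1.29−0.110) = ln(11.73)/1.180 = 2.462/1.180 = 2.09 h.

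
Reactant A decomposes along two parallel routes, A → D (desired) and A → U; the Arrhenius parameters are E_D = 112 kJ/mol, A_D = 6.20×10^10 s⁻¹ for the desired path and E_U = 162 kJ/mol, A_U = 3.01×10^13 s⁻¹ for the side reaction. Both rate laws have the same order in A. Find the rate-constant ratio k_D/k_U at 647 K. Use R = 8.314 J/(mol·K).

With equal orders, S_{D/U} = k_D/k_U = (A_D/A_U)·exp[(E_U−E_D)/(RT)].
(E_U−E_D)/(RT) = (162−112)×10³/(8.314×647) = 50000/5379 = 9.295.
k_D/k_U = (6.20×10^10/3.01×10^13)·exp(9.295) = 0.002060 × 10885 = 22.4.
Since E_D < E_U, lowering the temperature improves selectivity toward D.

22.4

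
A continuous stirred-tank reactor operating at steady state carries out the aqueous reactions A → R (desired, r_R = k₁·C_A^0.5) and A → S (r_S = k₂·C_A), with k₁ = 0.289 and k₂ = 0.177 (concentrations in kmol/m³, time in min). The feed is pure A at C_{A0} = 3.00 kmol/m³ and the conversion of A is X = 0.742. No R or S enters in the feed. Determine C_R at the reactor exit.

Exit C_A = C_{A0}(1−X) = 3.00×0.258 = 0.7740 kmol/m³.
Rates in a CSTR are evaluated at the outlet concentration: r_R = 0.289×0.7740^0.5 = 0.2543, r_S = 0.177×0.7740 = 0.1370.
Fraction of consumed A going to R: r_R/(r_R+r_S) = 0.6498.
C_R = 0.6498·C_{A0}·X = 0.6498×3.00×0.742 = 1.45 kmol/m³.

1.45 kmol/m³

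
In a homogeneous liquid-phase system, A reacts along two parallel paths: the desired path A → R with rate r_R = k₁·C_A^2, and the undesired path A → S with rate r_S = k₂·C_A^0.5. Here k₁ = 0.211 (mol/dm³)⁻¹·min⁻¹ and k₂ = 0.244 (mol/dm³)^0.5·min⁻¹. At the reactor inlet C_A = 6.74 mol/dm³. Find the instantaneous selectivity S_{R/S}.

S_{R/S} = r_R/r_S = (k₁·C_A^2)/(k₂·C_A^0.5) = (k₁/k₂)·C_A^1.5.
= (0.211×6.740^2) / (0.244×6.740^0.5) = 9.585/0.6335 = 15.1.

15.1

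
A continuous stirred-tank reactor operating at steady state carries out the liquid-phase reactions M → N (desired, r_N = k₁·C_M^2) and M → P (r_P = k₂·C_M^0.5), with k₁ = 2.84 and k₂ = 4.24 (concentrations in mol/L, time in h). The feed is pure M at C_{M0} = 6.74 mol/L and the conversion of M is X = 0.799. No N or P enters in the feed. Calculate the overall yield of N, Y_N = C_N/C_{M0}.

Exit C_M = C_{M0}(1−X) = 6.74×0.201 = 1.355 mol/L.
A CSTR operates uniformly at the exit composition, giving r_N = 5.212 and r_P = 4.935 (each k·C_M^n at C_M = 1.355).
Fraction of consumed M going to N: r_N/(r_N+r_P) = 0.5137.
C_N = 0.5137·C_{M0}·X = 0.5137×6.74×0.799 = 2.77 mol/L; Y_N = C_N/C_{M0} = 0.410.

0.410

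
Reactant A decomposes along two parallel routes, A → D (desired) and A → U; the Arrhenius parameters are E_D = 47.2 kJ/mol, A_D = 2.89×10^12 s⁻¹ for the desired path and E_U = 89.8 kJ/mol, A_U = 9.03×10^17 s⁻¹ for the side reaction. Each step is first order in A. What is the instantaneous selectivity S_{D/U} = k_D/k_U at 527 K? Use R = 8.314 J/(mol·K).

Since both paths have the same order in A, the concentration cancels and S_{D/U} = k_D/k_U = (A_D/A_U)·exp[(E_U−E_D)/(RT)].
(E_U−E_D)/(RT) = (89.8−47.2)×10³/(8.314×527) = 42600/4381 = 9.723.
k_D/k_U = (2.89×10^12/9.03×10^17)·exp(9.723) = 3.200×10^-6 × 16693 = 0.0534.
Since E_D < E_U, lowering the temperature improves selectivity toward D.

0.0534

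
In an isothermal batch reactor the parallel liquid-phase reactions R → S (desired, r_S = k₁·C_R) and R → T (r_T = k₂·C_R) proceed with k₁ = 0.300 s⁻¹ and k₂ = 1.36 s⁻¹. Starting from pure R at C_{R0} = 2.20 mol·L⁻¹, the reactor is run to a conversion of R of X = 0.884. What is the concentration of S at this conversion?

C_R = C_{R0}(1−X) = 0.2552 mol·L⁻¹.
Both paths are first order in R, so the instantaneous fraction to S is constant: dC_S/d(−C_R) = k₁/(k₁+k₂) = 0.1807.
C_S = 0.1807·(C_{R0}−C_R) = 0.1807×1.945 = 0.351 mol·L⁻¹.

0.351 mol·L⁻¹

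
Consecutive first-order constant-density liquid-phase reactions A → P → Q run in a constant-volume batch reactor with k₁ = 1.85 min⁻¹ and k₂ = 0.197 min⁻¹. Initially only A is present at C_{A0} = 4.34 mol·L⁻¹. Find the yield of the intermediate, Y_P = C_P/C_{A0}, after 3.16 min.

0.597

Solving the coupled first-order balances gives C_P(t) = [k₁/(k₂−k₁)]·C_{A0}·(e^(−k₁t) − e^(−k₂t)).
e^(−k₁t) = e^(−1.85×3.16) = e^(−5.846) = 0.002891; e^(−k₂t) = e^(−0.6225) = 0.5366.
C_P = 1.85×4.34/(0.197−1.85) × (0.002891−0.5366) = (-4.857)×(-0.5337) = 2.592 mol·L⁻¹.
Y_P = C_P/C_{A0} = 2.592/4.34 = 0.597.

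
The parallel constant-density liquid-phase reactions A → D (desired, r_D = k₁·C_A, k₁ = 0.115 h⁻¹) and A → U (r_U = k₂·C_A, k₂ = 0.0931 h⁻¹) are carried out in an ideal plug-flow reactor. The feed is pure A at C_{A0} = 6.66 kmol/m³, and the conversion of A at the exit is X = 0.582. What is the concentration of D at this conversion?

2.14 kmol/m³

C_A = C_{A0}(1−X) = 2.784 kmol/m³.
Both paths are first order in A, so the instantaneous fraction to D is constant: dC_D/d(−C_A) = k₁/(k₁+k₂) = 0.5526.
C_D = 0.5526·(C_{A0}−C_A) = 0.5526×3.876 = 2.14 kmol/m³.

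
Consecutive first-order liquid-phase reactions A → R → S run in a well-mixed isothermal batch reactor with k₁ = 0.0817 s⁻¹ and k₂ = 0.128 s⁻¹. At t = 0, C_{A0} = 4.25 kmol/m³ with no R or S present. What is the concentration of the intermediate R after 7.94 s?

1.21 kmol/m³

The intermediate concentration in a first-order A→B→C sequence is C_R = k₁C_{A0}(e^(−k₁t) − e^(−k₂t))/(k₂−k₁).
e^(−k₁t) = e^(−0.0817×7.94) = e^(−0.6487) = 0.5227; e^(−k₂t) = e^(−1.016) = 0.3619.
C_R = 0.0817×4.25/(0.128−0.0817) × (0.5227−0.3619) = 7.499×0.1608 = 1.206 kmol/m³.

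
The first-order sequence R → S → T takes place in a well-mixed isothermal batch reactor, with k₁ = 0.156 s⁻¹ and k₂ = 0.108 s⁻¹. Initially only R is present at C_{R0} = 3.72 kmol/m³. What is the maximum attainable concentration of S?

1.63 kmol/m³

For a first-order series the maximum intermediate yield is C_{S,max}/C_{R0} = (k₁/k₂)^[k₂/(k₂−k₁)].
= (0.156/0.108)^(0.108/(0.108−0.156)) = (1.444)^(-2.250) = 0.4372.
C_{S,max} = 0.4372×3.72 = 1.63 kmol/m³.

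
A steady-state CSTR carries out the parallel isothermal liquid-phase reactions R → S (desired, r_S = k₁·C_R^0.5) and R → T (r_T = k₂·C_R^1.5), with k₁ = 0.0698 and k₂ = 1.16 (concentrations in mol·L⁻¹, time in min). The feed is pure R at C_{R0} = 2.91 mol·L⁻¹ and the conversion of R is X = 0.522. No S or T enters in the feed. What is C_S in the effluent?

0.0630 mol·L⁻¹

Exit C_R = C_{R0}(1−X) = 2.91×0.478 = 1.391 mol·L⁻¹.
In a CSTR the entire volume is at exit conditions, so r_S = 0.0698×1.391^0.5 = 0.08232 and r_T = 1.16×1.391^1.5 = 1.903.
Fraction of consumed R going to S: r_S/(r_S+r_T) = 0.04147.
C_S = 0.04147·C_{R0}·X = 0.04147×2.91×0.522 = 0.0630 mol·L⁻¹.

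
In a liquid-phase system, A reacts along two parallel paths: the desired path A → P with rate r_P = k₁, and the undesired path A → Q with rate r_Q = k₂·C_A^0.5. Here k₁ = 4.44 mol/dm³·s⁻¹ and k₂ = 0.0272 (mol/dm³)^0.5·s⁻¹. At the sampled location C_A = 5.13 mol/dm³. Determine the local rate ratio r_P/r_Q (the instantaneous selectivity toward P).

72.1

S_{P/Q} = r_P/r_Q = (k₁)/(k₂·C_A^0.5) = (k₁/k₂)·C_A^-0.5.
= (4.44) / (0.0272×5.130^0.5) = 4.440/0.06161 = 72.1.
The undesired path is higher order in A, so low C_A (CSTR or dilute feed) favours P.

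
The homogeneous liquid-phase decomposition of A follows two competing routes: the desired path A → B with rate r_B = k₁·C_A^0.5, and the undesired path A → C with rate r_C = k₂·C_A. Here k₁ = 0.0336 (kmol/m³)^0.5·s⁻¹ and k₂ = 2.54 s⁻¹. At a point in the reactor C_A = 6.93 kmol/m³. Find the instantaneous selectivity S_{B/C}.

S_{B/C} = r_B/r_C = (k₁·C_A^0.5)/(k₂·C_A) = (k₁/k₂)·C_A^-0.5.
= (0.0336×6.930^0.5) / (2.54×6.930) = 0.08845/17.60 = 0.00503.
The undesired path is higher order in A, so low C_A (CSTR or dilute feed) favours B.

0.00503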